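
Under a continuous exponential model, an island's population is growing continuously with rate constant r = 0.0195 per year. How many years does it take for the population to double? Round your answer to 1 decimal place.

doubling time ≈ 35.5 years

doubling time = ln(2) / |r| = 0.69315 / 0.0195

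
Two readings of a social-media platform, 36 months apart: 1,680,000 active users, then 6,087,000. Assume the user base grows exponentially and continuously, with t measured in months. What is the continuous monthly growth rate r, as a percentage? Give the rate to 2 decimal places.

6087000 = 1680000 · e^(r·36)
e^(36r) = 6087000/1680000 = 3.62321
r = ln(3.62321) / 36 = 1.28736 / 36

r ≈ 3.58% per month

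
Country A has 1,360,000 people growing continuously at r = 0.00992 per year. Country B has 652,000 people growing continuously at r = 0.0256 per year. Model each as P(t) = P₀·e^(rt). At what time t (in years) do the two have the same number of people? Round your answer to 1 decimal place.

t ≈ 46.9 years

1360000·e^(0.00992t) = 652000·e^(0.0256t)
1360000/652000 = e^((0.0256 − 0.00992)t) → ln(2.08589) = 0.01568·t
t = 0.7352 / 0.01568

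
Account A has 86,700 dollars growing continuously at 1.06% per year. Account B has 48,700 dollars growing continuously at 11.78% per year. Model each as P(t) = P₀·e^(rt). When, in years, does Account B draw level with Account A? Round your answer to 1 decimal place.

86700·e^(0.0106t) = 48700·e^(0.1178t)
86700/48700 = e^((0.1178 − 0.0106)t) → ln(1.78029) = 0.1072·t
t = 0.57677 / 0.1072

t ≈ 5.4 years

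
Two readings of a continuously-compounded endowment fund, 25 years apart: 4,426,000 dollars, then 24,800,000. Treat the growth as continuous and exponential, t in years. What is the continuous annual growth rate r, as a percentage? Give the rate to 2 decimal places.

r ≈ 6.89% per year

24800000 = 4426000 · e^(r·25)
e^(25r) = 24800000/4426000 = 5.60325
r = ln(5.60325) / 25 = 1.72335 / 25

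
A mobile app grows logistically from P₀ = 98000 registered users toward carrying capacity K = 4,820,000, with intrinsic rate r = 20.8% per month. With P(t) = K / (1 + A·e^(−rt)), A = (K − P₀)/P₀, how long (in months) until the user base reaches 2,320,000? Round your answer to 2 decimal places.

t ≈ 18.27 months

A = (4820000 − 98000)/98000 = 48.18367
2320000 = 4820000/(1 + 48.18367·e^(−0.208t)) → 1 + 48.18367·e^(−0.208t) = 2.07759
e^(−0.208t) = 0.022364 → t = ln(44.71445)/0.208 = 3.8003/0.208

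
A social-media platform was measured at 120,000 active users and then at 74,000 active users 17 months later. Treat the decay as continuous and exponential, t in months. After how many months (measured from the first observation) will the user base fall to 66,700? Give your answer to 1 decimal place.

r = ln(74000/120000) / 17 ≈ -0.028437 per month
t = ln(66700/120000) / r = -0.58729 / -0.028437 ≈ 20.652

t ≈ 20.7 months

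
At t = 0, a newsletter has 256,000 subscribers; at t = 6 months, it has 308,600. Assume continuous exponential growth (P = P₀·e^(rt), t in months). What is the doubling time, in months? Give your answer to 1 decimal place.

r = ln(308600/256000) / 6 = ln(1.20547) / 6 ≈ 0.031145 per month
doubling time = ln 2 / |r| = 0.69315 / 0.031145

doubling time ≈ 22.3 months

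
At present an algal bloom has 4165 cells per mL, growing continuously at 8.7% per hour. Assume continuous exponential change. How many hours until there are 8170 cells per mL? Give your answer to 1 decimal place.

t ≈ 7.7 hours

8170 = 4165 · e^(0.087·t)
t = ln(8170/4165) / 0.087 = ln(1.96158) / 0.087 = 0.67375 / 0.087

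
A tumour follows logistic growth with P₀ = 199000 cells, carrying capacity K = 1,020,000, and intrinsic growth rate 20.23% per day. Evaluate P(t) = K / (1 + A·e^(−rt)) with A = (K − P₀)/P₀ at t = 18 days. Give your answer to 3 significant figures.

A = (1020000 − 199000)/199000 = 4.12563
P(18) = 1020000 / (1 + 4.12563·e^(−0.2023·18)) = 1020000 / (1 + 4.12563·0.026216)
= 1020000 / 1.10816 ≈ 920448.12

≈ 920,000 cells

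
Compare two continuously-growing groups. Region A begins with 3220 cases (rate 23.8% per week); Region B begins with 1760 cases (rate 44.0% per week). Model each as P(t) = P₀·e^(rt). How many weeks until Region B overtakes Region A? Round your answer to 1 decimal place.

3220·e^(0.238t) = 1760·e^(0.44t)
3220/1760 = e^((0.44 − 0.238)t) → ln(1.82955) = 0.202·t
t = 0.60407 / 0.202

t ≈ 3.0 weeks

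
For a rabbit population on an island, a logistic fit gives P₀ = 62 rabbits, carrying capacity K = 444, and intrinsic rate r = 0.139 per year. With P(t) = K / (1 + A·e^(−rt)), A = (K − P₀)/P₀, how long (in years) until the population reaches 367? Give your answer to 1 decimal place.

t ≈ 24.3 years

A = (444 − 62)/62 = 6.16129
367 = 444/(1 + 6.16129·e^(−0.139t)) → 1 + 6.16129·e^(−0.139t) = 1.20981
e^(−0.139t) = 0.034053 → t = ln(29.36615)/0.139 = 3.37984/0.139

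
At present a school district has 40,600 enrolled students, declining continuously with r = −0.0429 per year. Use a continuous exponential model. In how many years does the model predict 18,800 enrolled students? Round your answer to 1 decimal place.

18800 = 40600 · e^(-0.0429·t)
t = ln(18800/40600) / -0.0429 = ln(0.46305) / -0.0429 = -0.76991 / -0.0429

t ≈ 17.9 years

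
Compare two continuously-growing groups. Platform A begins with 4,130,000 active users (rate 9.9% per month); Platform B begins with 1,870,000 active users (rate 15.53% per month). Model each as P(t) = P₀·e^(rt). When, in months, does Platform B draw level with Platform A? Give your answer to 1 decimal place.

t ≈ 14.1 months

4130000·e^(0.099t) = 1870000·e^(0.1553t)
4130000/1870000 = e^((0.1553 − 0.099)t) → ln(2.20856) = 0.0563·t
t = 0.79234 / 0.0563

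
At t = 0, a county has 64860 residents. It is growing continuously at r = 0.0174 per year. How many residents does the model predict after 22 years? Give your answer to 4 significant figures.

P(22) = 64860 · e^(0.0174·22) = 64860 · e^(0.3828)
= 64860 · 1.46638 ≈ 95109.71

≈ 95,110 residents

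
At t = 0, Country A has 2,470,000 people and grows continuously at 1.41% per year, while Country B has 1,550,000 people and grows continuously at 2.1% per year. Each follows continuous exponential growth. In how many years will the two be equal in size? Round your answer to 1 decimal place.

t ≈ 67.5 years

2470000·e^(0.0141t) = 1550000·e^(0.021t)
2470000/1550000 = e^((0.021 − 0.0141)t) → ln(1.59355) = 0.0069·t
t = 0.46596 / 0.0069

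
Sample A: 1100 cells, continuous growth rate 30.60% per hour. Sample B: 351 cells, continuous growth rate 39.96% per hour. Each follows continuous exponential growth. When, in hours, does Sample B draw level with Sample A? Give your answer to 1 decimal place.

t ≈ 12.2 hours

1100·e^(0.306t) = 351·e^(0.3996t)
1100/351 = e^((0.3996 − 0.306)t) → ln(3.1339) = 0.0936·t
t = 1.14228 / 0.0936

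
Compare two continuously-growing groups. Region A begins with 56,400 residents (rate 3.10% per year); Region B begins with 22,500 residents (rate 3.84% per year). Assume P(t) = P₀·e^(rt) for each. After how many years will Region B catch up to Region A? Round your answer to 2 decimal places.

t ≈ 124.18 years

56400·e^(0.031t) = 22500·e^(0.0384t)
56400/22500 = e^((0.0384 − 0.031)t) → ln(2.50667) = 0.0074·t
t = 0.91895 / 0.0074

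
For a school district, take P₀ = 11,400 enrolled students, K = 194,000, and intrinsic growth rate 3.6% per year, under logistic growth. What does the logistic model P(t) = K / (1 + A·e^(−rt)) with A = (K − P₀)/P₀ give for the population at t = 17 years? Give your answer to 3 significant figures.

≈ 20,000 enrolled students

A = (194000 − 11400)/11400 = 16.01754
P(17) = 194000 / (1 + 16.01754·e^(−0.036·17)) = 194000 / (1 + 16.01754·0.542265)
= 194000 / 9.68576 ≈ 20029.41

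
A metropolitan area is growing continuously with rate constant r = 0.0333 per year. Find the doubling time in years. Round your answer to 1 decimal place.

doubling time ≈ 20.8 years

doubling time = ln(2) / |r| = 0.69315 / 0.0333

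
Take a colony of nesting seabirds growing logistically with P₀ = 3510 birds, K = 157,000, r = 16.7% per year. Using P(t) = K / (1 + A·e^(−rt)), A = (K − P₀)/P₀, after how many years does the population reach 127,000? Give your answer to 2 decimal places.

t ≈ 31.26 years

A = (157000 − 3510)/3510 = 43.72934
127000 = 157000/(1 + 43.72934·e^(−0.167t)) → 1 + 43.72934·e^(−0.167t) = 1.23622
e^(−0.167t) = 0.005402 → t = ln(185.12089)/0.167 = 5.22101/0.167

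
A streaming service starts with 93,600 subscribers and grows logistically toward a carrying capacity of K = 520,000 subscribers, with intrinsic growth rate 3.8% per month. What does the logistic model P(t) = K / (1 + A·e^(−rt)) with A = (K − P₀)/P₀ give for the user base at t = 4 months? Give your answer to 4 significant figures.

A = (520000 − 93600)/93600 = 4.55556
P(4) = 520000 / (1 + 4.55556·e^(−0.038·4)) = 520000 / (1 + 4.55556·0.858988)
= 520000 / 4.91317 ≈ 105838.01

≈ 105,800 subscribers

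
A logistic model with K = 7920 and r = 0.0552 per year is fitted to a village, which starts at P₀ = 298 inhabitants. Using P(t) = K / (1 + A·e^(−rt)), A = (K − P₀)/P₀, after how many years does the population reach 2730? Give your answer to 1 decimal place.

t ≈ 47.1 years

A = (7920 − 298)/298 = 25.57718
2730 = 7920/(1 + 25.57718·e^(−0.0552t)) → 1 + 25.57718·e^(−0.0552t) = 2.9011
e^(−0.0552t) = 0.074328 → t = ln(13.45389)/0.0552 = 2.59927/0.0552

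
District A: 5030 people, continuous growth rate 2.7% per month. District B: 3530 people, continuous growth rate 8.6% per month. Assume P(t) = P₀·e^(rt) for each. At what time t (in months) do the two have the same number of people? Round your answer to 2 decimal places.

5030·e^(0.027t) = 3530·e^(0.086t)
5030/3530 = e^((0.086 − 0.027)t) → ln(1.42493) = 0.059·t
t = 0.35412 / 0.059

t ≈ 6.00 months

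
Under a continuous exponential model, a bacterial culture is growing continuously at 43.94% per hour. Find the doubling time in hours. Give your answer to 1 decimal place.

doubling time ≈ 1.6 hours

doubling time = ln(2) / |r| = 0.69315 / 0.4394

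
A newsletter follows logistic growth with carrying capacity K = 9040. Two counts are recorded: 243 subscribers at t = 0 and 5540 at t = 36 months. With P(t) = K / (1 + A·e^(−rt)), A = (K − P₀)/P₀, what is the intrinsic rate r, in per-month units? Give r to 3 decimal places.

r ≈ 0.112 per month

A = (9040 − 243)/243 = 36.20165
5540 = 9040/(1 + 36.20165·e^(−r·36)) → e^(−36r) = (1.63177 − 1)/36.20165 = 0.017451
r = −ln(0.017451)/36 = 4.04834/36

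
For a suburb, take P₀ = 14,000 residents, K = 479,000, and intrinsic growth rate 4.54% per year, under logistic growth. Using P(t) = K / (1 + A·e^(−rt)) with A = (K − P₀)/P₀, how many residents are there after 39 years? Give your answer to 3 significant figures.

≈ 72,000 residents

A = (479000 − 14000)/14000 = 33.21429
P(39) = 479000 / (1 + 33.21429·e^(−0.0454·39)) = 479000 / (1 + 33.21429·0.170231)
= 479000 / 6.6541 ≈ 71985.75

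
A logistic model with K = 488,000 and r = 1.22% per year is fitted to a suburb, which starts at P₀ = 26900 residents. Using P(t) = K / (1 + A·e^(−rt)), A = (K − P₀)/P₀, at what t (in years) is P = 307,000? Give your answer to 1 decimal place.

A = (488000 − 26900)/26900 = 17.14126
307000 = 488000/(1 + 17.14126·e^(−0.0122t)) → 1 + 17.14126·e^(−0.0122t) = 1.58958
e^(−0.0122t) = 0.034395 → t = ln(29.07386)/0.0122 = 3.36984/0.0122

t ≈ 276.2 years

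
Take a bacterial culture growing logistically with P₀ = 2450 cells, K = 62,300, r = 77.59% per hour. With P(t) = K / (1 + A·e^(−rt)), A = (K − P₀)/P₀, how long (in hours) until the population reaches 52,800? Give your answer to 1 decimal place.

A = (62300 − 2450)/2450 = 24.42857
52800 = 62300/(1 + 24.42857·e^(−0.7759t)) → 1 + 24.42857·e^(−0.7759t) = 1.17992
e^(−0.7759t) = 0.007365 → t = ln(135.77143)/0.7759 = 4.91097/0.7759

t ≈ 6.3 hours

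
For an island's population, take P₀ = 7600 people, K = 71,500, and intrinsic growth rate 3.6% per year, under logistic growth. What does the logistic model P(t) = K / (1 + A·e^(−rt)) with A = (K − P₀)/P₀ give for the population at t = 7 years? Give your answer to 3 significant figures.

A = (71500 − 7600)/7600 = 8.40789
P(7) = 71500 / (1 + 8.40789·e^(−0.036·7)) = 71500 / (1 + 8.40789·0.777245)
= 71500 / 7.53499 ≈ 9489.06

≈ 9,490 people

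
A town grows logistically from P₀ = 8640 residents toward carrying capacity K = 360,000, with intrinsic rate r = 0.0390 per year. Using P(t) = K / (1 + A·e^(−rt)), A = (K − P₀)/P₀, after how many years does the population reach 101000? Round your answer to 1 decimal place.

t ≈ 70.9 years

A = (360000 − 8640)/8640 = 40.66667
101000 = 360000/(1 + 40.66667·e^(−0.039t)) → 1 + 40.66667·e^(−0.039t) = 3.56436
e^(−0.039t) = 0.063058 → t = ln(15.85843)/0.039 = 2.7637/0.039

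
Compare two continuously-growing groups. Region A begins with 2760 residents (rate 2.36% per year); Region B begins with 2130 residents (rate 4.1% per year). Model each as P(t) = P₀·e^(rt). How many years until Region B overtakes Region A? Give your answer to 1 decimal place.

t ≈ 14.9 years

2760·e^(0.0236t) = 2130·e^(0.041t)
2760/2130 = e^((0.041 − 0.0236)t) → ln(1.29577) = 0.0174·t
t = 0.25911 / 0.0174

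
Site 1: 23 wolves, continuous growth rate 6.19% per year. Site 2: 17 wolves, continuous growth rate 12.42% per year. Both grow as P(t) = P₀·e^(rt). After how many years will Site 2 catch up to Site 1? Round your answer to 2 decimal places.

t ≈ 4.85 years

23·e^(0.0619t) = 17·e^(0.1242t)
23/17 = e^((0.1242 − 0.0619)t) → ln(1.35294) = 0.0623·t
t = 0.30228 / 0.0623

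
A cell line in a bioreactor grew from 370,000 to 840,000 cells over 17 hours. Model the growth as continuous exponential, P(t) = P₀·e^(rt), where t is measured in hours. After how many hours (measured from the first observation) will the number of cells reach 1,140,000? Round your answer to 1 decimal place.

t ≈ 23.3 hours

r = ln(840000/370000) / 17 ≈ 0.048229 per hour
t = ln(1140000/370000) / r = 1.12528 / 0.048229 ≈ 23.332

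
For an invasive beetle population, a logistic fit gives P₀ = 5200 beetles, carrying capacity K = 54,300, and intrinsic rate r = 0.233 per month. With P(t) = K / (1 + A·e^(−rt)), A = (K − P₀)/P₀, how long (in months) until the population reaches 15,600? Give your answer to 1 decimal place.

t ≈ 5.7 months

A = (54300 − 5200)/5200 = 9.44231
15600 = 54300/(1 + 9.44231·e^(−0.233t)) → 1 + 9.44231·e^(−0.233t) = 3.48077
e^(−0.233t) = 0.262729 → t = ln(3.8062)/0.233 = 1.33663/0.233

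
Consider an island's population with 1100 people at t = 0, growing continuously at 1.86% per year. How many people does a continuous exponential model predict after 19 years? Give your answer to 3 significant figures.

P(19) = 1100 · e^(0.0186·19) = 1100 · e^(0.3534)
= 1100 · 1.4239 ≈ 1566.29

≈ 1,570 people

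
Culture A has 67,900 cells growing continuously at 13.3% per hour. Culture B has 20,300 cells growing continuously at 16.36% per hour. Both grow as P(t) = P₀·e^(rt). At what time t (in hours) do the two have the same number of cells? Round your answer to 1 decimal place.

67900·e^(0.133t) = 20300·e^(0.1636t)
67900/20300 = e^((0.1636 − 0.133)t) → ln(3.34483) = 0.0306·t
t = 1.20742 / 0.0306

t ≈ 39.5 hours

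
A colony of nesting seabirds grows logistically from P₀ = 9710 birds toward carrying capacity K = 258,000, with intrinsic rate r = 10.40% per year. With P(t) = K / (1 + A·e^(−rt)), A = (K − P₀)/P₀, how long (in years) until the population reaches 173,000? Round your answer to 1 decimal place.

t ≈ 38.0 years

A = (258000 − 9710)/9710 = 25.57055
173000 = 258000/(1 + 25.57055·e^(−0.104t)) → 1 + 25.57055·e^(−0.104t) = 1.49133
e^(−0.104t) = 0.019215 → t = ln(52.04358)/0.104 = 3.95208/0.104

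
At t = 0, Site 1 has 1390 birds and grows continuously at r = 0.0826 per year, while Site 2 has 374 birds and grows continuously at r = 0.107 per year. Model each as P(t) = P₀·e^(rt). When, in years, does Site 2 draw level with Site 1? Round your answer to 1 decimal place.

1390·e^(0.0826t) = 374·e^(0.107t)
1390/374 = e^((0.107 − 0.0826)t) → ln(3.71658) = 0.0244·t
t = 1.3128 / 0.0244

t ≈ 53.8 years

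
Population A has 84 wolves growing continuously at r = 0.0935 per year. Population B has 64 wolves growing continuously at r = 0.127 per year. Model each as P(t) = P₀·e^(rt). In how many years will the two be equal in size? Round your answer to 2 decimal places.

t ≈ 8.12 years

84·e^(0.0935t) = 64·e^(0.127t)
84/64 = e^((0.127 − 0.0935)t) → ln(1.3125) = 0.0335·t
t = 0.27193 / 0.0335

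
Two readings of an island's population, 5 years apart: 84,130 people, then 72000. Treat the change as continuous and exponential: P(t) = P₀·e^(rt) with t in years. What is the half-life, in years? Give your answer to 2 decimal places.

r = ln(72000/84130) / 5 = ln(0.85582) / 5 ≈ -0.031139 per year
half-life = ln 2 / |r| = 0.69315 / 0.031139

half-life ≈ 22.26 years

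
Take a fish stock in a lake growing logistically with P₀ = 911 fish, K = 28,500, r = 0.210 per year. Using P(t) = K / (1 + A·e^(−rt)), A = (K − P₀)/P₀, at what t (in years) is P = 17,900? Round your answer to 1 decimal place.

A = (28500 − 911)/911 = 30.2843
17900 = 28500/(1 + 30.2843·e^(−0.21t)) → 1 + 30.2843·e^(−0.21t) = 1.59218
e^(−0.21t) = 0.019554 → t = ln(51.14047)/0.21 = 3.93458/0.21

t ≈ 18.7 years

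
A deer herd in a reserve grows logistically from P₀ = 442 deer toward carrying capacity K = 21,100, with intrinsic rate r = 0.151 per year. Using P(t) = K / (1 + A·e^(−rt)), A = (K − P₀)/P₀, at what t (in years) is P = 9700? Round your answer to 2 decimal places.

A = (21100 − 442)/442 = 46.73756
9700 = 21100/(1 + 46.73756·e^(−0.151t)) → 1 + 46.73756·e^(−0.151t) = 2.17526
e^(−0.151t) = 0.025146 → t = ln(39.76792)/0.151 = 3.68306/0.151

t ≈ 24.39 years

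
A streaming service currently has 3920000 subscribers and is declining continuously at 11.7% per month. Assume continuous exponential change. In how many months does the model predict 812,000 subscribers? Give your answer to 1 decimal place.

t ≈ 13.5 months

812000 = 3920000 · e^(-0.117·t)
t = ln(812000/3920000) / -0.117 = ln(0.20714) / -0.117 = -1.57435 / -0.117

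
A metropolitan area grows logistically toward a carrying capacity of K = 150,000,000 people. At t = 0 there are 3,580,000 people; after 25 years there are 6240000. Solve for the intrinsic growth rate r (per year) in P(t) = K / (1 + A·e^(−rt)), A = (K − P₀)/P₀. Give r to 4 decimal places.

A = (150000000 − 3580000)/3580000 = 40.89944
6240000 = 150000000/(1 + 40.89944·e^(−r·25)) → e^(−25r) = (24.03846 − 1)/40.89944 = 0.563295
r = −ln(0.563295)/25 = 0.57395/25

r ≈ 0.0230 per year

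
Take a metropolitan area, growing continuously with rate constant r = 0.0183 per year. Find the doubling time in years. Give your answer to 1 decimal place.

doubling time = ln(2) / |r| = 0.69315 / 0.0183

doubling time ≈ 37.9 years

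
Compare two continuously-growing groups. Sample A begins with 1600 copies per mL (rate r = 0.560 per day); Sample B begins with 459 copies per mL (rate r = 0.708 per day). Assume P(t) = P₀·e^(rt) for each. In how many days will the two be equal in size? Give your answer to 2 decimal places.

t ≈ 8.44 days

1600·e^(0.56t) = 459·e^(0.708t)
1600/459 = e^((0.708 − 0.56)t) → ln(3.48584) = 0.148·t
t = 1.24871 / 0.148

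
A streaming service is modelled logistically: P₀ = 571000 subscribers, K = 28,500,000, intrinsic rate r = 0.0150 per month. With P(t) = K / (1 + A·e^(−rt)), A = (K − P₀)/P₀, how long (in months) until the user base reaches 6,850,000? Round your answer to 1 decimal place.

t ≈ 182.6 months

A = (28500000 − 571000)/571000 = 48.91243
6850000 = 28500000/(1 + 48.91243·e^(−0.015t)) → 1 + 48.91243·e^(−0.015t) = 4.16058
e^(−0.015t) = 0.064617 → t = ln(15.47576)/0.015 = 2.73927/0.015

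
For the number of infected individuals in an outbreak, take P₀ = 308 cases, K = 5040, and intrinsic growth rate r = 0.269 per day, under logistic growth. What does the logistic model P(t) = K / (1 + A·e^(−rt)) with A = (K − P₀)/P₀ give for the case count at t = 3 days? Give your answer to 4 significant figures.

≈ 641.6 cases

A = (5040 − 308)/308 = 15.36364
P(3) = 5040 / (1 + 15.36364·e^(−0.269·3)) = 5040 / (1 + 15.36364·0.446195)
= 5040 / 7.85517 ≈ 641.62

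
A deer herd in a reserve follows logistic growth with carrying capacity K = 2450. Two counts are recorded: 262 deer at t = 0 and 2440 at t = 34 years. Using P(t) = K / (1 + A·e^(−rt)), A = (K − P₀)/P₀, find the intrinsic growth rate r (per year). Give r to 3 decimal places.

A = (2450 − 262)/262 = 8.35115
2440 = 2450/(1 + 8.35115·e^(−r·34)) → e^(−34r) = (1.0041 − 1)/8.35115 = 0.000491
r = −ln(0.000491)/34 = 7.61957/34

r ≈ 0.224 per year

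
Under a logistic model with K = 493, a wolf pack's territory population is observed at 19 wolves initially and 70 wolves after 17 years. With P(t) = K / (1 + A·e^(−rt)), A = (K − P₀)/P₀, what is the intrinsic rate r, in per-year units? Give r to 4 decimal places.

A = (493 − 19)/19 = 24.94737
70 = 493/(1 + 24.94737·e^(−r·17)) → e^(−17r) = (7.04286 − 1)/24.94737 = 0.242224
r = −ln(0.242224)/17 = 1.41789/17

r ≈ 0.0834 per year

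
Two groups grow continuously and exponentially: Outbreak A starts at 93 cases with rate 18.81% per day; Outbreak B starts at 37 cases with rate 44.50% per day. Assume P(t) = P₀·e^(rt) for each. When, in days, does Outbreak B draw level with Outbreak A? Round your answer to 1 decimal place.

t ≈ 3.6 days

93·e^(0.1881t) = 37·e^(0.445t)
93/37 = e^((0.445 − 0.1881)t) → ln(2.51351) = 0.2569·t
t = 0.92168 / 0.2569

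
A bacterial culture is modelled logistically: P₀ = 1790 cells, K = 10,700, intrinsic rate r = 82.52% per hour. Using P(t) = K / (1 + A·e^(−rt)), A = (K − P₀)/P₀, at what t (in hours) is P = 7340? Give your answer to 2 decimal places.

A = (10700 − 1790)/1790 = 4.97765
7340 = 10700/(1 + 4.97765·e^(−0.8252t)) → 1 + 4.97765·e^(−0.8252t) = 1.45777
e^(−0.8252t) = 0.091964 → t = ln(10.8738)/0.8252 = 2.38636/0.8252

t ≈ 2.89 hours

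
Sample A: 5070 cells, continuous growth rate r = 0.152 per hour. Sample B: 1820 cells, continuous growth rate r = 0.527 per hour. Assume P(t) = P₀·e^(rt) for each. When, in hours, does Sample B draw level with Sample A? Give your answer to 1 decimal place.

t ≈ 2.7 hours

5070·e^(0.152t) = 1820·e^(0.527t)
5070/1820 = e^((0.527 − 0.152)t) → ln(2.78571) = 0.375·t
t = 1.0245 / 0.375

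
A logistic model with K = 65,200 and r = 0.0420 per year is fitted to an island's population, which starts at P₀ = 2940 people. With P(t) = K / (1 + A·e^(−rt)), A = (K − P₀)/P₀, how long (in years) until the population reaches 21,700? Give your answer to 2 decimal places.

t ≈ 56.13 years

A = (65200 − 2940)/2940 = 21.17687
21700 = 65200/(1 + 21.17687·e^(−0.042t)) → 1 + 21.17687·e^(−0.042t) = 3.00461
e^(−0.042t) = 0.09466 → t = ln(10.56409)/0.042 = 2.35746/0.042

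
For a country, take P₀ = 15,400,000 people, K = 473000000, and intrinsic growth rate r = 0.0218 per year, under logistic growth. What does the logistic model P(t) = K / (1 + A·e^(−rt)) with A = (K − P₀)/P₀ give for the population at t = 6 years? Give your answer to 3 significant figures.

≈ 17,500,000 people

A = (473000000 − 15400000)/15400000 = 29.71429
P(6) = 473000000 / (1 + 29.71429·e^(−0.0218·6)) = 473000000 / (1 + 29.71429·0.877393)
= 473000000 / 27.07111 ≈ 17472499.01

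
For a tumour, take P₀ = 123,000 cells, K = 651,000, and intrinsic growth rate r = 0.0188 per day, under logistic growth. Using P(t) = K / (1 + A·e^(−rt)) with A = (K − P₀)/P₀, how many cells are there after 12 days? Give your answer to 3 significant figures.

≈ 147,000 cells

A = (651000 − 123000)/123000 = 4.29268
P(12) = 651000 / (1 + 4.29268·e^(−0.0188·12)) = 651000 / (1 + 4.29268·0.798037)
= 651000 / 4.42572 ≈ 147094.68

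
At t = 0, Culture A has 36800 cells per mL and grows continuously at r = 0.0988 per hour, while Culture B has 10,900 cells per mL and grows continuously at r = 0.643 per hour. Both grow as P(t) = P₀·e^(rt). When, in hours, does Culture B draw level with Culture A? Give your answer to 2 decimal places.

36800·e^(0.0988t) = 10900·e^(0.643t)
36800/10900 = e^((0.643 − 0.0988)t) → ln(3.37615) = 0.5442·t
t = 1.21674 / 0.5442

t ≈ 2.24 hours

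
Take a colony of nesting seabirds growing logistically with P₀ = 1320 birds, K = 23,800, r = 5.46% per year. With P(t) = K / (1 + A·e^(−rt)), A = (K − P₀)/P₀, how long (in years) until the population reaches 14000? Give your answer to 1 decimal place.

t ≈ 58.5 years

A = (23800 − 1320)/1320 = 17.0303
14000 = 23800/(1 + 17.0303·e^(−0.0546t)) → 1 + 17.0303·e^(−0.0546t) = 1.7
e^(−0.0546t) = 0.041103 → t = ln(24.329)/0.0546 = 3.19167/0.0546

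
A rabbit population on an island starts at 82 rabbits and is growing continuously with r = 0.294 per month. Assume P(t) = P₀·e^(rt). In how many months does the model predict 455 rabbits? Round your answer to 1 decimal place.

455 = 82 · e^(0.294·t)
t = ln(455/82) / 0.294 = ln(5.54878) / 0.294 = 1.71358 / 0.294

t ≈ 5.8 months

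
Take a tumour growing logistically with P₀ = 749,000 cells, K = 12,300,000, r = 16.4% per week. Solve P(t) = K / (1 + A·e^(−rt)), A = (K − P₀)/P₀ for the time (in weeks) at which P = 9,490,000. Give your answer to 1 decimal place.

A = (12300000 − 749000)/749000 = 15.4219
9490000 = 12300000/(1 + 15.4219·e^(−0.164t)) → 1 + 15.4219·e^(−0.164t) = 1.2961
e^(−0.164t) = 0.0192 → t = ln(52.0832)/0.164 = 3.95284/0.164

t ≈ 24.1 weeks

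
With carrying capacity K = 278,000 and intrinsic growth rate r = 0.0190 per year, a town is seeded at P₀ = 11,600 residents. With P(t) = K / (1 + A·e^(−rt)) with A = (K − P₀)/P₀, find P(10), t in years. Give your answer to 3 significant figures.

≈ 13,900 residents

A = (278000 − 11600)/11600 = 22.96552
P(10) = 278000 / (1 + 22.96552·e^(−0.019·10)) = 278000 / (1 + 22.96552·0.826959)
= 278000 / 19.99154 ≈ 13905.88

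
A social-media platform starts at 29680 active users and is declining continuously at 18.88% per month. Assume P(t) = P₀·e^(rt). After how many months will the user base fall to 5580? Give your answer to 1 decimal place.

5580 = 29680 · e^(-0.1888·t)
t = ln(5580/29680) / -0.1888 = ln(0.18801) / -0.1888 = -1.67128 / -0.1888

t ≈ 8.9 months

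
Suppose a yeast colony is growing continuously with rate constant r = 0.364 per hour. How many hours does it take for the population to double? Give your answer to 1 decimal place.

doubling time ≈ 1.9 hours

doubling time = ln(2) / |r| = 0.69315 / 0.364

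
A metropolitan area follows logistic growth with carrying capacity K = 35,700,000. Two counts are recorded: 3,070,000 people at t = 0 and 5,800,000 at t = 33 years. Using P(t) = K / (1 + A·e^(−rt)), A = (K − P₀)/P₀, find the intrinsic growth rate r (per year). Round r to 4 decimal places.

r ≈ 0.0219 per year

A = (35700000 − 3070000)/3070000 = 10.62866
5800000 = 35700000/(1 + 10.62866·e^(−r·33)) → e^(−33r) = (6.15517 − 1)/10.62866 = 0.485025
r = −ln(0.485025)/33 = 0.72355/33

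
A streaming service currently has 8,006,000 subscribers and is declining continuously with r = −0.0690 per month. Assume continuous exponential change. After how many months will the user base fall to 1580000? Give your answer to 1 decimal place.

1580000 = 8006000 · e^(-0.069·t)
t = ln(1580000/8006000) / -0.069 = ln(0.19735) / -0.069 = -1.62277 / -0.069

t ≈ 23.5 months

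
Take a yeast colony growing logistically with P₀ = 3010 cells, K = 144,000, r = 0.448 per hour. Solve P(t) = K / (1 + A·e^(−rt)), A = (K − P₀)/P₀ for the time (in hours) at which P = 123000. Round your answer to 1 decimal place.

t ≈ 12.5 hours

A = (144000 − 3010)/3010 = 46.84053
123000 = 144000/(1 + 46.84053·e^(−0.448t)) → 1 + 46.84053·e^(−0.448t) = 1.17073
e^(−0.448t) = 0.003645 → t = ln(274.35168)/0.448 = 5.61441/0.448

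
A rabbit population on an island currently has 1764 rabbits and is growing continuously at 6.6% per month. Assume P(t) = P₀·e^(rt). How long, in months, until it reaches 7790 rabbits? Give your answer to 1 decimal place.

t ≈ 22.5 months

7790 = 1764 · e^(0.066·t)
t = ln(7790/1764) / 0.066 = ln(4.4161) / 0.066 = 1.48526 / 0.066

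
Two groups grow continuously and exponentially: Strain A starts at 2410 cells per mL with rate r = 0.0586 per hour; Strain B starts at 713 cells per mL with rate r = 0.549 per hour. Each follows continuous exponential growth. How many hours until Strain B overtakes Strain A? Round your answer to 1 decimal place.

2410·e^(0.0586t) = 713·e^(0.549t)
2410/713 = e^((0.549 − 0.0586)t) → ln(3.38008) = 0.4904·t
t = 1.2179 / 0.4904

t ≈ 2.5 hours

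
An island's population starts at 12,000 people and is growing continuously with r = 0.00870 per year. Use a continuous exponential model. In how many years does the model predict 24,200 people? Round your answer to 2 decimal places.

24200 = 12000 · e^(0.0087·t)
t = ln(24200/12000) / 0.0087 = ln(2.01667) / 0.0087 = 0.70145 / 0.0087

t ≈ 80.63 years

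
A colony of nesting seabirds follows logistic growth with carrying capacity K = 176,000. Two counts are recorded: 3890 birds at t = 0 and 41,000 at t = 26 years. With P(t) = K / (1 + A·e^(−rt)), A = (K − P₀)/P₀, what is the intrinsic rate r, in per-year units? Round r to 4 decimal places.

r ≈ 0.0999 per year

A = (176000 − 3890)/3890 = 44.24422
41000 = 176000/(1 + 44.24422·e^(−r·26)) → e^(−26r) = (4.29268 − 1)/44.24422 = 0.074421
r = −ln(0.074421)/26 = 2.59802/26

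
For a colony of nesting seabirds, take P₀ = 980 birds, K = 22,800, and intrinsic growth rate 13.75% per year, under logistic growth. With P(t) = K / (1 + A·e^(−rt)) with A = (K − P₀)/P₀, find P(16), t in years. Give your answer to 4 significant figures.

A = (22800 − 980)/980 = 22.26531
P(16) = 22800 / (1 + 22.26531·e^(−0.1375·16)) = 22800 / (1 + 22.26531·0.110803)
= 22800 / 3.46707 ≈ 6576.17

≈ 6,576 birds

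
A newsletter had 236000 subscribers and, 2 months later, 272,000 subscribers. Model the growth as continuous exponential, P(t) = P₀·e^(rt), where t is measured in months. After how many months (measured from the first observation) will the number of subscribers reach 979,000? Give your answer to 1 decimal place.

r = ln(272000/236000) / 2 ≈ 0.070985 per month
t = ln(979000/236000) / r = 1.4227 / 0.070985 ≈ 20.042

t ≈ 20.0 months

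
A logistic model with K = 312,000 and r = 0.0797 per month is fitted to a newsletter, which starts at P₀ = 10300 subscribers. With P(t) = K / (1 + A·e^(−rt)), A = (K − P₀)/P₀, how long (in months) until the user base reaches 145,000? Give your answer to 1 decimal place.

A = (312000 − 10300)/10300 = 29.29126
145000 = 312000/(1 + 29.29126·e^(−0.0797t)) → 1 + 29.29126·e^(−0.0797t) = 2.15172
e^(−0.0797t) = 0.03932 → t = ln(25.43253)/0.0797 = 3.23603/0.0797

t ≈ 40.6 months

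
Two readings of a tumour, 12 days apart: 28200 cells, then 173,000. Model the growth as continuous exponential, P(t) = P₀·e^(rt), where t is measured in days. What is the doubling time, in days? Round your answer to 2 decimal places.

r = ln(173000/28200) / 12 = ln(6.13475) / 12 ≈ 0.151164 per day
doubling time = ln 2 / |r| = 0.69315 / 0.151164

doubling time ≈ 4.59 days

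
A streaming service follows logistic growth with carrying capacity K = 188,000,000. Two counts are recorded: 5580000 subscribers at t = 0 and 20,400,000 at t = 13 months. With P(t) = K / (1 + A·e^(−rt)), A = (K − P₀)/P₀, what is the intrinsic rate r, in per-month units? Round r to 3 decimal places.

A = (188000000 − 5580000)/5580000 = 32.69176
20400000 = 188000000/(1 + 32.69176·e^(−r·13)) → e^(−13r) = (9.21569 − 1)/32.69176 = 0.251308
r = −ln(0.251308)/13 = 1.38108/13

r ≈ 0.106 per month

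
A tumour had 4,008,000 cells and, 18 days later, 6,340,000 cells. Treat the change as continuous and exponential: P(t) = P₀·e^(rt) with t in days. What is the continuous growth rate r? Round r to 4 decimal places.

r ≈ 0.0255 per day

6340000 = 4008000 · e^(r·18)
e^(18r) = 6340000/4008000 = 1.58184
r = ln(1.58184) / 18 = 0.45859 / 18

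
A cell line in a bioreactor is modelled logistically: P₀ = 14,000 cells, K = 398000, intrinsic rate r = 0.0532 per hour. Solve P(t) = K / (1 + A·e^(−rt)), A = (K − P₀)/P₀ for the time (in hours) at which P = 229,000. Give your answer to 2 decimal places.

A = (398000 − 14000)/14000 = 27.42857
229000 = 398000/(1 + 27.42857·e^(−0.0532t)) → 1 + 27.42857·e^(−0.0532t) = 1.73799
e^(−0.0532t) = 0.026906 → t = ln(37.16653)/0.0532 = 3.61541/0.0532

t ≈ 67.96 hours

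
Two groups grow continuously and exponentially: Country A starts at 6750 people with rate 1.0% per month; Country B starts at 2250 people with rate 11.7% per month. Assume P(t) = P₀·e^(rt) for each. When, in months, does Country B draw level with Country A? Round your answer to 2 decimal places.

t ≈ 10.27 months

6750·e^(0.01t) = 2250·e^(0.117t)
6750/2250 = e^((0.117 − 0.01)t) → ln(3) = 0.107·t
t = 1.09861 / 0.107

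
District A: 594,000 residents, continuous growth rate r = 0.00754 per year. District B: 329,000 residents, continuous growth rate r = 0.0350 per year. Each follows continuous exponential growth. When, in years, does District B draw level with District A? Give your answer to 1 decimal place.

t ≈ 21.5 years

594000·e^(0.00754t) = 329000·e^(0.035t)
594000/329000 = e^((0.035 − 0.00754)t) → ln(1.80547) = 0.02746·t
t = 0.59082 / 0.02746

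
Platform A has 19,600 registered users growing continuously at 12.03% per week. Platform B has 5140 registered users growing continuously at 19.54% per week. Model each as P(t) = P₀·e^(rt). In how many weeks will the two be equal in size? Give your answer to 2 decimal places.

t ≈ 17.82 weeks

19600·e^(0.1203t) = 5140·e^(0.1954t)
19600/5140 = e^((0.1954 − 0.1203)t) → ln(3.81323) = 0.0751·t
t = 1.33848 / 0.0751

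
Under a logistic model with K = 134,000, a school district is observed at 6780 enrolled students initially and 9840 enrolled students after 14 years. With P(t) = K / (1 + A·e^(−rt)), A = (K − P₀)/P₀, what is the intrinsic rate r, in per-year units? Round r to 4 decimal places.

A = (134000 − 6780)/6780 = 18.76401
9840 = 134000/(1 + 18.76401·e^(−r·14)) → e^(−14r) = (13.61789 − 1)/18.76401 = 0.672451
r = −ln(0.672451)/14 = 0.39683/14

r ≈ 0.0283 per year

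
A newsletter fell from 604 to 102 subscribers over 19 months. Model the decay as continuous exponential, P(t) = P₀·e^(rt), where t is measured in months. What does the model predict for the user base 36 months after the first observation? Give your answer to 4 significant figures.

≈ 20.77 subscribers

r = ln(102/604) / 19 ≈ -0.093611 per month
P(36) = 604 · e^(-0.093611·36) = 604 · 0.03439 ≈ 20.77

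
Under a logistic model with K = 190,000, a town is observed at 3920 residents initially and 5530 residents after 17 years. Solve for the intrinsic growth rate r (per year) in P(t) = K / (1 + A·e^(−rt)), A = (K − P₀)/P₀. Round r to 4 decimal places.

r ≈ 0.0208 per year

A = (190000 − 3920)/3920 = 47.46939
5530 = 190000/(1 + 47.46939·e^(−r·17)) → e^(−17r) = (34.35805 − 1)/47.46939 = 0.702728
r = −ln(0.702728)/17 = 0.35279/17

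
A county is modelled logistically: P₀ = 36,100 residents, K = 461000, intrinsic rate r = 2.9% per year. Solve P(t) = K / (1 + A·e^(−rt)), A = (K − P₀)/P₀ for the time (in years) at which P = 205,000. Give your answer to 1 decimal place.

t ≈ 77.4 years

A = (461000 − 36100)/36100 = 11.77008
205000 = 461000/(1 + 11.77008·e^(−0.029t)) → 1 + 11.77008·e^(−0.029t) = 2.24878
e^(−0.029t) = 0.106098 → t = ln(9.42526)/0.029 = 2.24339/0.029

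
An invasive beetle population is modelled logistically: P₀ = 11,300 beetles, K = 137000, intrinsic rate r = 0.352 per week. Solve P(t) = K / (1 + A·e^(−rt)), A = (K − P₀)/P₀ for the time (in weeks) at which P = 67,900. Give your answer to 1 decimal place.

t ≈ 6.8 weeks

A = (137000 − 11300)/11300 = 11.12389
67900 = 137000/(1 + 11.12389·e^(−0.352t)) → 1 + 11.12389·e^(−0.352t) = 2.01767
e^(−0.352t) = 0.091485 → t = ln(10.93071)/0.352 = 2.39158/0.352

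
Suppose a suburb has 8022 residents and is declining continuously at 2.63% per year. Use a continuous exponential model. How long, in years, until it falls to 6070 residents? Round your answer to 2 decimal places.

6070 = 8022 · e^(-0.0263·t)
t = ln(6070/8022) / -0.0263 = ln(0.75667) / -0.0263 = -0.27883 / -0.0263

t ≈ 10.60 years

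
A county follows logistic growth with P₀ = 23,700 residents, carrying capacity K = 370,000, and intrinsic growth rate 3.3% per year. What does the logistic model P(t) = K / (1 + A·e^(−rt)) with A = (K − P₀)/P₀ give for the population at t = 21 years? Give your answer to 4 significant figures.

A = (370000 − 23700)/23700 = 14.61181
P(21) = 370000 / (1 + 14.61181·e^(−0.033·21)) = 370000 / (1 + 14.61181·0.500074)
= 370000 / 8.30698 ≈ 44540.84

≈ 44,540 residents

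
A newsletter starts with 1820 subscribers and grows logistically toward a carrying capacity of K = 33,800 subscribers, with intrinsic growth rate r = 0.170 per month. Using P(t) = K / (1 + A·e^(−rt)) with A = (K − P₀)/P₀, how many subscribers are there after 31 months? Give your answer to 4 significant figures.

≈ 31,000 subscribers

A = (33800 − 1820)/1820 = 17.57143
P(31) = 33800 / (1 + 17.57143·e^(−0.17·31)) = 33800 / (1 + 17.57143·0.005144)
= 33800 / 1.09038 ≈ 30998.35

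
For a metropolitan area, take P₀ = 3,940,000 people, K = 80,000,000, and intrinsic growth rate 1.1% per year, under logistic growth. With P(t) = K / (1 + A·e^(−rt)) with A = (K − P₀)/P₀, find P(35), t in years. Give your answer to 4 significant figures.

≈ 5,659,000 people

A = (80000000 − 3940000)/3940000 = 19.30457
P(35) = 80000000 / (1 + 19.30457·e^(−0.011·35)) = 80000000 / (1 + 19.30457·0.680451)
= 80000000 / 14.13581 ≈ 5659387.26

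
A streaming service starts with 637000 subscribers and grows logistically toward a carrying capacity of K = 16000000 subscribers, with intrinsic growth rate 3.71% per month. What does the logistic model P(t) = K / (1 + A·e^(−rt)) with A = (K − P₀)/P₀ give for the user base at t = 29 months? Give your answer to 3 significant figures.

≈ 1,730,000 subscribers

A = (16000000 − 637000)/637000 = 24.11774
P(29) = 16000000 / (1 + 24.11774·e^(−0.0371·29)) = 16000000 / (1 + 24.11774·0.340991)
= 16000000 / 9.22393 ≈ 1734619.4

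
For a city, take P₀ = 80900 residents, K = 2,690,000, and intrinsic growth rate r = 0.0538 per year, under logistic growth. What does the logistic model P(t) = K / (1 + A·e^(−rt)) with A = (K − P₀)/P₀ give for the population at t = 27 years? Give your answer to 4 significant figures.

A = (2690000 − 80900)/80900 = 32.25093
P(27) = 2690000 / (1 + 32.25093·e^(−0.0538·27)) = 2690000 / (1 + 32.25093·0.233961)
= 2690000 / 8.54547 ≈ 314786.83

≈ 314,800 residents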